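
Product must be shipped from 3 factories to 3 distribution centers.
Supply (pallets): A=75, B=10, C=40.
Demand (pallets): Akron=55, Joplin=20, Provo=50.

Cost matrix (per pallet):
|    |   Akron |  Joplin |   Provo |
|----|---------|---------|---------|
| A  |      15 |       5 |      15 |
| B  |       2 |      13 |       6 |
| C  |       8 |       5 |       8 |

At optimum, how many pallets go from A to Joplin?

20

Solving gives:
  A->Akron: 5 × 15 = 75
  A->Joplin: 20 × 5 = 100
  A->Provo: 50 × 15 = 750
  B->Akron: 10 × 2 = 20
  C->Akron: 40 × 8 = 320
Total cost = 1265.
So A→Joplin carries 20 pallets.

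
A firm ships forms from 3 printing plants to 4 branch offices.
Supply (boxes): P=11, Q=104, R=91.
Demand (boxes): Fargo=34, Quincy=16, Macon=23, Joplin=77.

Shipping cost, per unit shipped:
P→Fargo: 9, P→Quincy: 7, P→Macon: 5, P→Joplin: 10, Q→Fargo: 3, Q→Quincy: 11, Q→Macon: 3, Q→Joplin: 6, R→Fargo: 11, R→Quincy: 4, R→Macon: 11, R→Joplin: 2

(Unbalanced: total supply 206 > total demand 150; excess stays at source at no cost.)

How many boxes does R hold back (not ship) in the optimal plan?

Minimum-cost shipments:
  P to Quincy: 2 × 7 = 14
  Q to Fargo: 34 × 3 = 102
  Q to Macon: 23 × 3 = 69
  R to Quincy: 14 × 4 = 56
  R to Joplin: 77 × 2 = 154
Total cost = 395.
R ships 91 of its 91, leaving 0.

0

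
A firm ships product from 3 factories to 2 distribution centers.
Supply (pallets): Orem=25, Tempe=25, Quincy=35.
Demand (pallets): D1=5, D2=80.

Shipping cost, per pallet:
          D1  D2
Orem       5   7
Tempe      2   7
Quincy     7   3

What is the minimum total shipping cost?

430

Optimal allocation:
  Orem->D2: 25 × 7 = 175
  Tempe->D1: 5 × 2 = 10
  Tempe->D2: 20 × 7 = 140
  Quincy->D2: 35 × 3 = 105
Total = 175 + 10 + 140 + 105 = 430.
(Supply check: Orem ships 25; Tempe ships 25; Quincy ships 35.)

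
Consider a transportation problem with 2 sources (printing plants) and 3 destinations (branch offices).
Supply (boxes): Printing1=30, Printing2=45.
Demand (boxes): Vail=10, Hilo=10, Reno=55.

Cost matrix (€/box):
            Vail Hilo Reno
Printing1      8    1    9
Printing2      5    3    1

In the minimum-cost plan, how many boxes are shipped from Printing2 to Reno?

Solving gives:
  Printing1 to Vail: 10 × €8 = €80
  Printing1 to Hilo: 10 × €1 = €10
  Printing1 to Reno: 10 × €9 = €90
  Printing2 to Reno: 45 × €1 = €45
Total cost = €225.
So Printing2→Reno carries 45 boxes.

45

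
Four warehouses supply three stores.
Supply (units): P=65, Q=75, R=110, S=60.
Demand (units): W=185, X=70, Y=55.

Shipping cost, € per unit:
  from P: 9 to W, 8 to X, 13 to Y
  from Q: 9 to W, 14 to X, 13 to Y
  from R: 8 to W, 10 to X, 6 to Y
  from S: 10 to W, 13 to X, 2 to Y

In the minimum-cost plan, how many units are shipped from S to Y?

55

The minimum-cost plan:
  P->X: 65 × €8 = €520
  Q->W: 75 × €9 = €675
  R->W: 105 × €8 = €840
  R->X: 5 × €10 = €50
  S->W: 5 × €10 = €50
  S->Y: 55 × €2 = €110
Total cost = €2245.
So S→Y carries 55 units.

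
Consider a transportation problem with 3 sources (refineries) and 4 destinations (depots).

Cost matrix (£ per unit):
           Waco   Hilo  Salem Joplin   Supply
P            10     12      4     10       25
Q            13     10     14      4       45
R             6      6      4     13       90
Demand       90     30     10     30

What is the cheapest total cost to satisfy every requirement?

One minimum-cost allocation:
  P->Waco: 15 kL
  P->Salem: 10 kL
  Q->Hilo: 15 kL
  Q->Joplin: 30 kL
  R->Waco: 75 kL
  R->Hilo: 15 kL
Total cost = £1000.
(Supply check: P ships 25; Q ships 45; R ships 90.)

1000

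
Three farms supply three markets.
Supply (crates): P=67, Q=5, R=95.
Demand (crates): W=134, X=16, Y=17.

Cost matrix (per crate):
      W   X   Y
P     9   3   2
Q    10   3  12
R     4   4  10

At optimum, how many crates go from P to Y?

17

Optimal shipments:
  P–W: 39 × 9 = 351
  P–X: 11 × 3 = 33
  P–Y: 17 × 2 = 34
  Q–X: 5 × 3 = 15
  R–W: 95 × 4 = 380
Total cost = 813.
So P→Y carries 17 crates.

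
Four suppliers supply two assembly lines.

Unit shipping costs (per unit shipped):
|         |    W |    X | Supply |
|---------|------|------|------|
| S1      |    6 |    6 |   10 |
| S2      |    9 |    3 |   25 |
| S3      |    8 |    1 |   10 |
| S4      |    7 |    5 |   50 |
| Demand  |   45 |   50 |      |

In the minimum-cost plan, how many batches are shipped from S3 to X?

10

Solving gives:
  S1->W: 10 × 6 = 60
  S2->X: 25 × 3 = 75
  S3->X: 10 × 1 = 10
  S4->W: 35 × 7 = 245
  S4->X: 15 × 5 = 75
Total cost = 465.
So S3→X carries 10 batches.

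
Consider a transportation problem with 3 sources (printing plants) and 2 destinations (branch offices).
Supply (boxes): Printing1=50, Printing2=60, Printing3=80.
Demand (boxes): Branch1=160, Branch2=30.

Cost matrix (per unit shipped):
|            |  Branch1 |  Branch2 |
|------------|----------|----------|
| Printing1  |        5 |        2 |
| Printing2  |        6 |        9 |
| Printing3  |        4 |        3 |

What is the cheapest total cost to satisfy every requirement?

A cheapest plan:
  Printing1->Branch1: 20 boxes
  Printing1->Branch2: 30 boxes
  Printing2->Branch1: 60 boxes
  Printing3->Branch1: 80 boxes
Total cost = 840.

840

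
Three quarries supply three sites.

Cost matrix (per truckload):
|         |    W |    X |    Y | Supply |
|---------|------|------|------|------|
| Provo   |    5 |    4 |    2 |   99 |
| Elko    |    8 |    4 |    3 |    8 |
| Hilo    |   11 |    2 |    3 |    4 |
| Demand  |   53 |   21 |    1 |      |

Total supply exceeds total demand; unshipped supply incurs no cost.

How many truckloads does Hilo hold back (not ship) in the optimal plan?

Minimum-cost shipments:
  Provo to W: 53 × 5 = 265
  Provo to X: 17 × 4 = 68
  Provo to Y: 1 × 2 = 2
  Hilo to X: 4 × 2 = 8
Total cost = 343.
Hilo ships 4 of its 4, leaving 0.

0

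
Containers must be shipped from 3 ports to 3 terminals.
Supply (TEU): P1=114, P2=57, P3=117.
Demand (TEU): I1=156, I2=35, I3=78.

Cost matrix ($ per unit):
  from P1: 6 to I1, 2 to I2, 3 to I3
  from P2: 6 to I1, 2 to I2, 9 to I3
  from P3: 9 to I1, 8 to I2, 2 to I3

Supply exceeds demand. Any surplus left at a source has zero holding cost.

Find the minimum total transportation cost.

1222

An optimal shipping plan:
  P1–I1: 79 × $6 = $474
  P1–I2: 35 × $2 = $70
  P2–I1: 57 × $6 = $342
  P3–I1: 20 × $9 = $180
  P3–I3: 78 × $2 = $156
Total = 474 + 70 + 342 + 180 + 156 = $1222.
(Supply check: P1 ships 114; P2 ships 57; P3 ships 98.)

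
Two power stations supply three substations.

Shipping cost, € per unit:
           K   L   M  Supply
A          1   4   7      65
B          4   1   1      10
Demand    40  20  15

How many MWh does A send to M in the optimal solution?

Optimal shipments:
  A→K: 40 × €1 = €40
  A→L: 20 × €4 = €80
  A→M: 5 × €7 = €35
  B→M: 10 × €1 = €10
Total cost = €165.
So A→M carries 5 MWh.

5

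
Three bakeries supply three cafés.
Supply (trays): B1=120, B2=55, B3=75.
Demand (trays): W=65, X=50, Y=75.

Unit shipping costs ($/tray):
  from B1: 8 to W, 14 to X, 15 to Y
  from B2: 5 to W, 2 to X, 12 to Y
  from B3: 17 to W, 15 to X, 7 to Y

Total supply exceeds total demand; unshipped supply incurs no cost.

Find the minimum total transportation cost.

An optimal shipping plan:
  B1→W: 60 × $8 = $480
  B2→W: 5 × $5 = $25
  B2→X: 50 × $2 = $100
  B3→Y: 75 × $7 = $525
Total = 480 + 25 + 100 + 525 = $1130.
(Supply check: B1 ships 60; B2 ships 55; B3 ships 75.)

1130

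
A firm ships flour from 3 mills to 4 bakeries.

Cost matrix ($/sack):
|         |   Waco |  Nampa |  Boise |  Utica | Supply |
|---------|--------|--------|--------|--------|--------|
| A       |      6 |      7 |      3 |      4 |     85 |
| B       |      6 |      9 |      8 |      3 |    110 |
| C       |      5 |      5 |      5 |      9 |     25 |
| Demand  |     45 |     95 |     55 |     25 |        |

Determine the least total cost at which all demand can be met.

1205

One minimum-cost allocation:
  A->Nampa: 30 sacks
  A->Boise: 55 sacks
  B->Waco: 45 sacks
  B->Nampa: 40 sacks
  B->Utica: 25 sacks
  C->Nampa: 25 sacks
Total cost = $1205.
(Supply check: A ships 85; B ships 110; C ships 25.)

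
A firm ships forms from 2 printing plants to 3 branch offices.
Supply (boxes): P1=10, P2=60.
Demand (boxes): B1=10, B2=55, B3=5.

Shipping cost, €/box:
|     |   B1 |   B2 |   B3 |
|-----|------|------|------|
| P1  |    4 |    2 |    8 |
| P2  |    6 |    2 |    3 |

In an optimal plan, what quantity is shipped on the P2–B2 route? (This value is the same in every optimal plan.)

Solving gives:
  P1 to B1: 10 boxes
  P2 to B2: 55 boxes
  P2 to B3: 5 boxes
Total cost = €165.
So P2→B2 carries 55 boxes.

55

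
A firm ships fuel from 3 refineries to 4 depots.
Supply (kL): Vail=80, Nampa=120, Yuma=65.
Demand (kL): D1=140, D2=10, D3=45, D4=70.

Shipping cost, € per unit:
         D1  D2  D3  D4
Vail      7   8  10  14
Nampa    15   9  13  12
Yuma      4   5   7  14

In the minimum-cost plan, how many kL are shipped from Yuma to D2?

Optimal shipments:
  Vail to D1: 75 × €7 = €525
  Vail to D3: 5 × €10 = €50
  Nampa to D2: 10 × €9 = €90
  Nampa to D3: 40 × €13 = €520
  Nampa to D4: 70 × €12 = €840
  Yuma to D1: 65 × €4 = €260
Total cost = €2285.
The route Yuma→D2 is not used.

0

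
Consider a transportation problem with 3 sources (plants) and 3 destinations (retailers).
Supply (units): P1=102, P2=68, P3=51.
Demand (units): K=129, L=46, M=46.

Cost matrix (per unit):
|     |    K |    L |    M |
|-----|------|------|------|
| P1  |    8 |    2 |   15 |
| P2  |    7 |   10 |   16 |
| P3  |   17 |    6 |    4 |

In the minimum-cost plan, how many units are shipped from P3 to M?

46

Optimal shipments:
  P1->K: 61 × 8 = 488
  P1->L: 41 × 2 = 82
  P2->K: 68 × 7 = 476
  P3->L: 5 × 6 = 30
  P3->M: 46 × 4 = 184
Total cost = 1260.
So P3→M carries 46 units.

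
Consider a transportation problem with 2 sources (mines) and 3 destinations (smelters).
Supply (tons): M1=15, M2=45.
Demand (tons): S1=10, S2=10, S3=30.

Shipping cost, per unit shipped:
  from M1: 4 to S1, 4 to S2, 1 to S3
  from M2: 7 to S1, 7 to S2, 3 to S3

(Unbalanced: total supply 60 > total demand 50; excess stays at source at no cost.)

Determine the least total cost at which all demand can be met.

One minimum-cost allocation:
  M1->S1: 10 × 4 = 40
  M1->S2: 5 × 4 = 20
  M2->S2: 5 × 7 = 35
  M2->S3: 30 × 3 = 90
Total = 40 + 20 + 35 + 90 = 185.

185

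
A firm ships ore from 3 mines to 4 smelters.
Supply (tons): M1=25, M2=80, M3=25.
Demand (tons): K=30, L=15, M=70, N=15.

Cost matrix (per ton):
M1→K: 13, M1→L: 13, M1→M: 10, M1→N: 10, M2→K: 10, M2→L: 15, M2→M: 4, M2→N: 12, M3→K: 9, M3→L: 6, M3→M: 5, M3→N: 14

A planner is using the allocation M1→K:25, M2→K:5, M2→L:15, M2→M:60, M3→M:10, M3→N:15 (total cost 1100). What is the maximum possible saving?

Current plan cost = 25·13 + 5·10 + 15·15 + 60·4 + 10·5 + 15·14 = 1100.
Optimal plan:
  M1 to K: 10 × 13 = 130
  M1 to N: 15 × 10 = 150
  M2 to K: 10 × 10 = 100
  M2 to M: 70 × 4 = 280
  M3 to K: 10 × 9 = 90
  M3 to L: 15 × 6 = 90
Optimal cost = 840.
Saving = 1100 − 840 = 260.

260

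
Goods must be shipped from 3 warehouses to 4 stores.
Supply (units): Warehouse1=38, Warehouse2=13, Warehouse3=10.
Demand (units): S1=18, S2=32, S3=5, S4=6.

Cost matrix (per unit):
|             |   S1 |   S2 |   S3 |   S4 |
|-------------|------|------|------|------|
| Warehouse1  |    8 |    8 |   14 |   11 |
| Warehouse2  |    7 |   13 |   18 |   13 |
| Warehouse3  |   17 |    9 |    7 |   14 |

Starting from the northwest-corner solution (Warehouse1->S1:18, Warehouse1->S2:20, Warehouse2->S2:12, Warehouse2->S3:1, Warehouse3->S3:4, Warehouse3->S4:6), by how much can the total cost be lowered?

97

Current plan cost = 18·8 + 20·8 + 12·13 + 1·18 + 4·7 + 6·14 = 590.
Optimal plan:
  Warehouse1->S1: 5 × 8 = 40
  Warehouse1->S2: 27 × 8 = 216
  Warehouse1->S4: 6 × 11 = 66
  Warehouse2->S1: 13 × 7 = 91
  Warehouse3->S2: 5 × 9 = 45
  Warehouse3->S3: 5 × 7 = 35
Optimal cost = 493.
Saving = 590 − 493 = 97.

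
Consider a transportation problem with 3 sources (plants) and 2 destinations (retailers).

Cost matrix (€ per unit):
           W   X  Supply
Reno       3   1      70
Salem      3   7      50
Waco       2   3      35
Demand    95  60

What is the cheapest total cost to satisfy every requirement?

310

Optimal allocation:
  Reno->W: 10 units
  Reno->X: 60 units
  Salem->W: 50 units
  Waco->W: 35 units
Total cost = €310.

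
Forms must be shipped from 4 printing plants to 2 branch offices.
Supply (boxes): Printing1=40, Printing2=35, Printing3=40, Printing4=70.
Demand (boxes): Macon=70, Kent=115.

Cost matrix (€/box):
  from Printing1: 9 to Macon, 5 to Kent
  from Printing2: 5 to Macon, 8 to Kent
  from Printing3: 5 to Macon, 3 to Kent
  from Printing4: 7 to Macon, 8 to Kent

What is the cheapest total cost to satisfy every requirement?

Optimal allocation:
  Printing1→Kent: 40 × €5 = €200
  Printing2→Macon: 35 × €5 = €175
  Printing3→Kent: 40 × €3 = €120
  Printing4→Macon: 35 × €7 = €245
  Printing4→Kent: 35 × €8 = €280
Total = 200 + 175 + 120 + 245 + 280 = €1020.

1020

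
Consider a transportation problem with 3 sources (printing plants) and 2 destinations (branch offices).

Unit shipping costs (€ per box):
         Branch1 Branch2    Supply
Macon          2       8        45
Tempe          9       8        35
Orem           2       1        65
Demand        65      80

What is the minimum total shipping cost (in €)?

Optimal allocation:
  Macon–Branch1: 45 boxes
  Tempe–Branch1: 20 boxes
  Tempe–Branch2: 15 boxes
  Orem–Branch2: 65 boxes
Total cost = €455.
(Supply check: Macon ships 45; Tempe ships 35; Orem ships 65.)

455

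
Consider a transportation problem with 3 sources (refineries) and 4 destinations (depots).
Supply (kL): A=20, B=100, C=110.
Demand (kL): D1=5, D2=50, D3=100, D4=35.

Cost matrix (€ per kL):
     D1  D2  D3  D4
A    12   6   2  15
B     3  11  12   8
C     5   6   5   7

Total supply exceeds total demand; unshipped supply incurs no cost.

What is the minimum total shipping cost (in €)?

1135

A cheapest plan:
  A to D3: 20 kL
  B to D1: 5 kL
  B to D2: 20 kL
  B to D4: 35 kL
  C to D2: 30 kL
  C to D3: 80 kL
Total cost = €1135.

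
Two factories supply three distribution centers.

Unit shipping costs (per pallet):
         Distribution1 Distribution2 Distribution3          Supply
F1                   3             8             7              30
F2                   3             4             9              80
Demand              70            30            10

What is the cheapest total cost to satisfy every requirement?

400

An optimal shipping plan:
  F1 to Distribution1: 20 × 3 = 60
  F1 to Distribution3: 10 × 7 = 70
  F2 to Distribution1: 50 × 3 = 150
  F2 to Distribution2: 30 × 4 = 120
Total = 60 + 70 + 150 + 120 = 400.
(Supply check: F1 ships 30; F2 ships 80.)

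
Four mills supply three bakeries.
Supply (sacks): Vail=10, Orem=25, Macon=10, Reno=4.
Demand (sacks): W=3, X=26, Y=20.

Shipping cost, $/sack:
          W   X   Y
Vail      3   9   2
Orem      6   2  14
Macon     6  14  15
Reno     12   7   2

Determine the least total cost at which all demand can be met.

An optimal shipping plan:
  Vail->Y: 10 sacks
  Orem->X: 25 sacks
  Macon->W: 3 sacks
  Macon->X: 1 sacks
  Macon->Y: 6 sacks
  Reno->Y: 4 sacks
Total cost = $200.

200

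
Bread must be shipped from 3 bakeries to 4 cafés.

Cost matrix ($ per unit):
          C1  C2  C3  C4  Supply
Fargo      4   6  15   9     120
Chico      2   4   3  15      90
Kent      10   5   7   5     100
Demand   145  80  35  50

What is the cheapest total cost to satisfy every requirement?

Optimal allocation:
  Fargo→C1: 90 × $4 = $360
  Fargo→C2: 30 × $6 = $180
  Chico→C1: 55 × $2 = $110
  Chico→C3: 35 × $3 = $105
  Kent→C2: 50 × $5 = $250
  Kent→C4: 50 × $5 = $250
Total = 360 + 180 + 110 + 105 + 250 + 250 = $1255.
(Supply check: Fargo ships 120; Chico ships 90; Kent ships 100.)

1255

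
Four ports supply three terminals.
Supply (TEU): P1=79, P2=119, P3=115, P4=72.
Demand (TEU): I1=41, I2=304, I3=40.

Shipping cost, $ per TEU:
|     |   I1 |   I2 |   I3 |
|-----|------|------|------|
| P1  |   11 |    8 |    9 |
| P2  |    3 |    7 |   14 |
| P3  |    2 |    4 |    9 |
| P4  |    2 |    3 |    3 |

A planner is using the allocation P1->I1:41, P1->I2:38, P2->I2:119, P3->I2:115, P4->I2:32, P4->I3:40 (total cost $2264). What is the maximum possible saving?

Current plan cost = 41·11 + 38·8 + 119·7 + 115·4 + 32·3 + 40·3 = $2264.
Optimal plan:
  P1->I2: 79 × $8 = $632
  P2->I1: 41 × $3 = $123
  P2->I2: 78 × $7 = $546
  P3->I2: 115 × $4 = $460
  P4->I2: 32 × $3 = $96
  P4->I3: 40 × $3 = $120
Optimal cost = $1977.
Saving = 2264 − 1977 = $287.

287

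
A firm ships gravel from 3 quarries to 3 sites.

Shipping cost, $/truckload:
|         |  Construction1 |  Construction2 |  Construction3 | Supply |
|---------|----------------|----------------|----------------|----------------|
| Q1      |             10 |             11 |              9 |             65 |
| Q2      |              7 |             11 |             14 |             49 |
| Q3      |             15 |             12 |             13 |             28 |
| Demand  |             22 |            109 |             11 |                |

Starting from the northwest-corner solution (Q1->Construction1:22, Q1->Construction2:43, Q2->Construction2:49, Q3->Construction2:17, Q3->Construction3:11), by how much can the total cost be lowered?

Current plan cost = 22·10 + 43·11 + 49·11 + 17·12 + 11·13 = $1579.
Optimal plan:
  Q1–Construction2: 54 truckloads
  Q1–Construction3: 11 truckloads
  Q2–Construction1: 22 truckloads
  Q2–Construction2: 27 truckloads
  Q3–Construction2: 28 truckloads
Optimal cost = $1480.
Saving = 1579 − 1480 = $99.

99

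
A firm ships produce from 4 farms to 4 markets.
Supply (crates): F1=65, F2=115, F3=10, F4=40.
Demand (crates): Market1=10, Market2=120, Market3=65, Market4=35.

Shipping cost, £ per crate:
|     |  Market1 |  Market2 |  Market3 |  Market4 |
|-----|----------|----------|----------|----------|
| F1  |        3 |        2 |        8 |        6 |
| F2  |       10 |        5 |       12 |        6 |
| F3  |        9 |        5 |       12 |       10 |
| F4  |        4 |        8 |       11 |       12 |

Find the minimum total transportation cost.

1370

An optimal shipping plan:
  F1->Market2: 30 × £2 = £60
  F1->Market3: 35 × £8 = £280
  F2->Market2: 80 × £5 = £400
  F2->Market4: 35 × £6 = £210
  F3->Market2: 10 × £5 = £50
  F4->Market1: 10 × £4 = £40
  F4->Market3: 30 × £11 = £330
Total = 60 + 280 + 400 + 210 + 50 + 40 + 330 = £1370.
(Supply check: F1 ships 65; F2 ships 115; F3 ships 10; F4 ships 40.)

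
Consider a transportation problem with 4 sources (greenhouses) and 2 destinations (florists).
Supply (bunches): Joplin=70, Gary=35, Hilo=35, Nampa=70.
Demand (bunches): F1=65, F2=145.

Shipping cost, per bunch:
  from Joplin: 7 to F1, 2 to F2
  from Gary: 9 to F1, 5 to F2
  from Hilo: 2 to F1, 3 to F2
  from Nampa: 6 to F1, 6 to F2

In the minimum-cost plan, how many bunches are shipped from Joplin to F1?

0

The minimum-cost plan:
  Joplin->F2: 70 × 2 = 140
  Gary->F2: 35 × 5 = 175
  Hilo->F1: 35 × 2 = 70
  Nampa->F1: 30 × 6 = 180
  Nampa->F2: 40 × 6 = 240
Total cost = 805.
The route Joplin→F1 is not used.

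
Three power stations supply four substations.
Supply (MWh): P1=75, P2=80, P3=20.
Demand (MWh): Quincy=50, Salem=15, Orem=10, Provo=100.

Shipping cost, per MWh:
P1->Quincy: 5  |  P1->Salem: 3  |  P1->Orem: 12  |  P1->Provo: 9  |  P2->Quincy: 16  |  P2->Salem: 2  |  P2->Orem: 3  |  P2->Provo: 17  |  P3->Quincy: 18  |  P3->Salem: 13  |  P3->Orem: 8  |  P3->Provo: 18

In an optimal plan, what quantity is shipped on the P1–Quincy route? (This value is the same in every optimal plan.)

Solving gives:
  P1→Quincy: 50 MWh
  P1→Provo: 25 MWh
  P2→Salem: 15 MWh
  P2→Orem: 10 MWh
  P2→Provo: 55 MWh
  P3→Provo: 20 MWh
Total cost = 1830.
So P1→Quincy carries 50 MWh.

50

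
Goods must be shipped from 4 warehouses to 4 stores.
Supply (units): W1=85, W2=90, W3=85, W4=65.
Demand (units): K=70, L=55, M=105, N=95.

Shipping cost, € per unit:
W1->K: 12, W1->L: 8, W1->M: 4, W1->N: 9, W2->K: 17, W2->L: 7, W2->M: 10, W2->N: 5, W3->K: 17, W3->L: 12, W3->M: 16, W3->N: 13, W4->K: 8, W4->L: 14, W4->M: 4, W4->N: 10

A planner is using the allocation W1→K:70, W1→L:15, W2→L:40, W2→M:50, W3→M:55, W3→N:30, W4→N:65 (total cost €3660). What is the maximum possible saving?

Current plan cost = 70·12 + 15·8 + 40·7 + 50·10 + 55·16 + 30·13 + 65·10 = €3660.
Optimal plan:
  W1–M: 85 × €4 = €340
  W2–N: 90 × €5 = €450
  W3–K: 25 × €17 = €425
  W3–L: 55 × €12 = €660
  W3–N: 5 × €13 = €65
  W4–K: 45 × €8 = €360
  W4–M: 20 × €4 = €80
Optimal cost = €2380.
Saving = 3660 − 2380 = €1280.

1280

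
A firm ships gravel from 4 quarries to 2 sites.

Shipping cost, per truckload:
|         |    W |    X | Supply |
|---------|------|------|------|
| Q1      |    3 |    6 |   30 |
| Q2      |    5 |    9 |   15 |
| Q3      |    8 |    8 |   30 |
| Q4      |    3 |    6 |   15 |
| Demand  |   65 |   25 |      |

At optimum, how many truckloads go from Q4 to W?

15

Solving gives:
  Q1–W: 30 × 3 = 90
  Q2–W: 15 × 5 = 75
  Q3–W: 5 × 8 = 40
  Q3–X: 25 × 8 = 200
  Q4–W: 15 × 3 = 45
Total cost = 450.
So Q4→W carries 15 truckloads.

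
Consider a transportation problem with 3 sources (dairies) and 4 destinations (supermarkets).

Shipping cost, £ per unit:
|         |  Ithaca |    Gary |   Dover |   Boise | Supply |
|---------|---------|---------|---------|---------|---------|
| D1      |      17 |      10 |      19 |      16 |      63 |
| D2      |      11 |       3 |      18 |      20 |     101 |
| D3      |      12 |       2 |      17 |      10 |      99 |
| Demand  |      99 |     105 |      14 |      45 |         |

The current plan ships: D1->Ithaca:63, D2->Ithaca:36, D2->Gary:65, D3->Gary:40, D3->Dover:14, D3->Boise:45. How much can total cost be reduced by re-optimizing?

115

Current plan cost = 63·17 + 36·11 + 65·3 + 40·2 + 14·17 + 45·10 = £2430.
Optimal plan:
  D1->Ithaca: 4 × £17 = £68
  D1->Dover: 14 × £19 = £266
  D1->Boise: 45 × £16 = £720
  D2->Ithaca: 95 × £11 = £1045
  D2->Gary: 6 × £3 = £18
  D3->Gary: 99 × £2 = £198
Optimal cost = £2315.
Saving = 2430 − 2315 = £115.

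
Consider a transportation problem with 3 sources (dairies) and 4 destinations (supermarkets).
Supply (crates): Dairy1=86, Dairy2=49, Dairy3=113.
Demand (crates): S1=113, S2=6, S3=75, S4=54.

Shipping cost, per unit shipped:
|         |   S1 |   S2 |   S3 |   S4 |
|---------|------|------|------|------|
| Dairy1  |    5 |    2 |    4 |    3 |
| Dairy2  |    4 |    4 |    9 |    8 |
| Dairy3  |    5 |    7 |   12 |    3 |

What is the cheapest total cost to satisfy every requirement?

An optimal shipping plan:
  Dairy1->S2: 6 × 2 = 12
  Dairy1->S3: 75 × 4 = 300
  Dairy1->S4: 5 × 3 = 15
  Dairy2->S1: 49 × 4 = 196
  Dairy3->S1: 64 × 5 = 320
  Dairy3->S4: 49 × 3 = 147
Total = 12 + 300 + 15 + 196 + 320 + 147 = 990.

990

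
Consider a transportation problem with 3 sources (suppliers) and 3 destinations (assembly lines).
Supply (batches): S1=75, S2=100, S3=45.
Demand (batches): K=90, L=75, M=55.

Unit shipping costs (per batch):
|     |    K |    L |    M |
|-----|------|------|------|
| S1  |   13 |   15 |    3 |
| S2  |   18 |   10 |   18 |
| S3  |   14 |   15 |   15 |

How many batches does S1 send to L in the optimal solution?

0

The minimum-cost plan:
  S1->K: 20 × 13 = 260
  S1->M: 55 × 3 = 165
  S2->K: 25 × 18 = 450
  S2->L: 75 × 10 = 750
  S3->K: 45 × 14 = 630
Total cost = 2255.
The route S1→L is not used.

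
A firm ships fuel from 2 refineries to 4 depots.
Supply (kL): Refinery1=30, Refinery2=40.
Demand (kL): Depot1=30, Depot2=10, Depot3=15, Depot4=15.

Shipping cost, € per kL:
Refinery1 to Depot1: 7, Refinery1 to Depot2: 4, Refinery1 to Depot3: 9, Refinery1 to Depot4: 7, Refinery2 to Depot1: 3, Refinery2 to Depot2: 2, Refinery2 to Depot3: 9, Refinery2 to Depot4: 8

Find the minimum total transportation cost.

350

Optimal allocation:
  Refinery1→Depot3: 15 × €9 = €135
  Refinery1→Depot4: 15 × €7 = €105
  Refinery2→Depot1: 30 × €3 = €90
  Refinery2→Depot2: 10 × €2 = €20
Total = 135 + 105 + 90 + 20 = €350.
(Supply check: Refinery1 ships 30; Refinery2 ships 40.)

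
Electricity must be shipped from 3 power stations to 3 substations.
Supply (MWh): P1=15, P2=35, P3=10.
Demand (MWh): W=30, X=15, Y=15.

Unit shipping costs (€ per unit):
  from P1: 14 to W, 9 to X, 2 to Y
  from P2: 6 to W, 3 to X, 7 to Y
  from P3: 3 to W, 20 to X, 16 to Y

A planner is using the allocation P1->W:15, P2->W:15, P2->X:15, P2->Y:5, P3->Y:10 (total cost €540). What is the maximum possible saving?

315

Current plan cost = 15·14 + 15·6 + 15·3 + 5·7 + 10·16 = €540.
Optimal plan:
  P1 to Y: 15 × €2 = €30
  P2 to W: 20 × €6 = €120
  P2 to X: 15 × €3 = €45
  P3 to W: 10 × €3 = €30
Optimal cost = €225.
Saving = 540 − 225 = €315.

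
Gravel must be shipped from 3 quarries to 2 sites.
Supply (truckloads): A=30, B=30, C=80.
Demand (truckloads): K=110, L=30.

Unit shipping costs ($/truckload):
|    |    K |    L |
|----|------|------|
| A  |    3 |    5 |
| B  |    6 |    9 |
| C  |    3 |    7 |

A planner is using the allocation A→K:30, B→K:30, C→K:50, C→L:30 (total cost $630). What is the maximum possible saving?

60

Current plan cost = 30·3 + 30·6 + 50·3 + 30·7 = $630.
Optimal plan:
  A→L: 30 × $5 = $150
  B→K: 30 × $6 = $180
  C→K: 80 × $3 = $240
Optimal cost = $570.
Saving = 630 − 570 = $60.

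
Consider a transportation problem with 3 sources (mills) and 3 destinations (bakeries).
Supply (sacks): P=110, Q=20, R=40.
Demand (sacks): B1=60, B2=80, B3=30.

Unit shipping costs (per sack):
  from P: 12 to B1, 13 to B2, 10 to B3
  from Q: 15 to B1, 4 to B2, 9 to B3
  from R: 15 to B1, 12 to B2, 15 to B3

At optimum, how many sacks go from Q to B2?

20

Solving gives:
  P→B1: 60 sacks
  P→B2: 20 sacks
  P→B3: 30 sacks
  Q→B2: 20 sacks
  R→B2: 40 sacks
Total cost = 1840.
So Q→B2 carries 20 sacks.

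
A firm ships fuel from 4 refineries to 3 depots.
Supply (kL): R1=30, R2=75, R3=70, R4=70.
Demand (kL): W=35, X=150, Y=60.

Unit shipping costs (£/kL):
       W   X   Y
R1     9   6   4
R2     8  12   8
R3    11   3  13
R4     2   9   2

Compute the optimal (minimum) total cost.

1330

An optimal shipping plan:
  R1->X: 30 × £6 = £180
  R2->X: 50 × £12 = £600
  R2->Y: 25 × £8 = £200
  R3->X: 70 × £3 = £210
  R4->W: 35 × £2 = £70
  R4->Y: 35 × £2 = £70
Total = 180 + 600 + 200 + 210 + 70 + 70 = £1330.
(Supply check: R1 ships 30; R2 ships 75; R3 ships 70; R4 ships 70.)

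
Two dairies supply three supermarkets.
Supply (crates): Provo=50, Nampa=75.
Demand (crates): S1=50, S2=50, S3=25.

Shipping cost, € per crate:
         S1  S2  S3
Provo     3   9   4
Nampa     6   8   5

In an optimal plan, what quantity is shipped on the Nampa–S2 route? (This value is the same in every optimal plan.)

50

Optimal shipments:
  Provo to S1: 50 × €3 = €150
  Nampa to S2: 50 × €8 = €400
  Nampa to S3: 25 × €5 = €125
Total cost = €675.
So Nampa→S2 carries 50 crates.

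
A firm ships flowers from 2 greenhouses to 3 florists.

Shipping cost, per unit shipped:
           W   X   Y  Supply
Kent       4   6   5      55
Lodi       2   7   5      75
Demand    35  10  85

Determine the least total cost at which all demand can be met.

Optimal allocation:
  Kent–X: 10 × 6 = 60
  Kent–Y: 45 × 5 = 225
  Lodi–W: 35 × 2 = 70
  Lodi–Y: 40 × 5 = 200
Total = 60 + 225 + 70 + 200 = 555.

555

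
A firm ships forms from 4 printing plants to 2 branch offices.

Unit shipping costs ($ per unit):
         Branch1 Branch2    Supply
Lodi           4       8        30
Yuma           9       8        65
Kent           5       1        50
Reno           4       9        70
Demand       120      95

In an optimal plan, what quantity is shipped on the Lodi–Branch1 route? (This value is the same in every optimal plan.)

Optimal shipments:
  Lodi→Branch1: 30 boxes
  Yuma→Branch1: 20 boxes
  Yuma→Branch2: 45 boxes
  Kent→Branch2: 50 boxes
  Reno→Branch1: 70 boxes
Total cost = $990.
So Lodi→Branch1 carries 30 boxes.

30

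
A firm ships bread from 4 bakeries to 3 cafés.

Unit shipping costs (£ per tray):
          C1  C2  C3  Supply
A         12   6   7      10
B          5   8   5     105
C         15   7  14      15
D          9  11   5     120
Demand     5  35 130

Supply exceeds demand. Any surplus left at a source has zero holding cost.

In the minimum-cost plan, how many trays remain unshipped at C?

Minimum-cost shipments:
  A–C2: 10 × £6 = £60
  B–C1: 5 × £5 = £25
  B–C2: 10 × £8 = £80
  B–C3: 10 × £5 = £50
  C–C2: 15 × £7 = £105
  D–C3: 120 × £5 = £600
Total cost = £920.
C ships 15 of its 15, leaving 0.

0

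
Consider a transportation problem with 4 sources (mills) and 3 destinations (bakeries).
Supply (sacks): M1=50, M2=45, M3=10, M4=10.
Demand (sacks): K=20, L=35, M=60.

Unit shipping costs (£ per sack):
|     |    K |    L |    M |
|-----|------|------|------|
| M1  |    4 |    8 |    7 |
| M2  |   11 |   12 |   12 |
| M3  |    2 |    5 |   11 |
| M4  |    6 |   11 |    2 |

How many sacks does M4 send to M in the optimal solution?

Solving gives:
  M1 to K: 10 × £4 = £40
  M1 to M: 40 × £7 = £280
  M2 to L: 35 × £12 = £420
  M2 to M: 10 × £12 = £120
  M3 to K: 10 × £2 = £20
  M4 to M: 10 × £2 = £20
Total cost = £900.
So M4→M carries 10 sacks.

10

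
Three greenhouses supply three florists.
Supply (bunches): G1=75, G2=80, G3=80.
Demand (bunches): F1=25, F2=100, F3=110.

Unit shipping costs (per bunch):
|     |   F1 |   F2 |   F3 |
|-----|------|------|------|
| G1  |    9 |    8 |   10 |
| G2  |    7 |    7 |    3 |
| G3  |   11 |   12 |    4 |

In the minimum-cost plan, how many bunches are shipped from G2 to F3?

Optimal shipments:
  G1–F2: 75 bunches
  G2–F1: 25 bunches
  G2–F2: 25 bunches
  G2–F3: 30 bunches
  G3–F3: 80 bunches
Total cost = 1360.
So G2→F3 carries 30 bunches.

30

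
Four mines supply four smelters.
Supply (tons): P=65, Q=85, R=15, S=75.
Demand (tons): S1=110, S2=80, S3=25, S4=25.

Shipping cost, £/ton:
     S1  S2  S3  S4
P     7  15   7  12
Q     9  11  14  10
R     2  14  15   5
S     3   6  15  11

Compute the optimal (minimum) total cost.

Optimal allocation:
  P→S1: 40 × £7 = £280
  P→S3: 25 × £7 = £175
  Q→S2: 60 × £11 = £660
  Q→S4: 25 × £10 = £250
  R→S1: 15 × £2 = £30
  S→S1: 55 × £3 = £165
  S→S2: 20 × £6 = £120
Total = 280 + 175 + 660 + 250 + 30 + 165 + 120 = £1680.

1680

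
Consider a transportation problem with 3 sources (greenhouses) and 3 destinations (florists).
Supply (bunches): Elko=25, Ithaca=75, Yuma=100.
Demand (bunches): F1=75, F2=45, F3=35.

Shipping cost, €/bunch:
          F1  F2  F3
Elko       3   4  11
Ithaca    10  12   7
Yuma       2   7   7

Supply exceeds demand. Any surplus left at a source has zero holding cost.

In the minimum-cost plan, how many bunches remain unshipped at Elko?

0

An optimal plan:
  Elko→F2: 25 × €4 = €100
  Ithaca→F3: 35 × €7 = €245
  Yuma→F1: 75 × €2 = €150
  Yuma→F2: 20 × €7 = €140
Total cost = €635.
Elko ships 25 of its 25, leaving 0.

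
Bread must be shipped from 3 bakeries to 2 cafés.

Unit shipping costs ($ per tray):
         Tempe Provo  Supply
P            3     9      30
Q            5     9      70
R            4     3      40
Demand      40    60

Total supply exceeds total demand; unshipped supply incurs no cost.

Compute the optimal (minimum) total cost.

Optimal allocation:
  P->Tempe: 30 × $3 = $90
  Q->Tempe: 10 × $5 = $50
  Q->Provo: 20 × $9 = $180
  R->Provo: 40 × $3 = $120
Total = 90 + 50 + 180 + 120 = $440.

440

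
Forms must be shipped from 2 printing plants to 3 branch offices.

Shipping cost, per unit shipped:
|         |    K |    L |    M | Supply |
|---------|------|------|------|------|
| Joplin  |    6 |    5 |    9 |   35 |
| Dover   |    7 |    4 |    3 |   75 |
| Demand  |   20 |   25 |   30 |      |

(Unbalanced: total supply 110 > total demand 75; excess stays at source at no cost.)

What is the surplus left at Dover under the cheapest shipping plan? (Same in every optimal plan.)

Minimum-cost shipments:
  Joplin to K: 20 × 6 = 120
  Dover to L: 25 × 4 = 100
  Dover to M: 30 × 3 = 90
Total cost = 310.
Dover ships 55 of its 75, leaving 20.

20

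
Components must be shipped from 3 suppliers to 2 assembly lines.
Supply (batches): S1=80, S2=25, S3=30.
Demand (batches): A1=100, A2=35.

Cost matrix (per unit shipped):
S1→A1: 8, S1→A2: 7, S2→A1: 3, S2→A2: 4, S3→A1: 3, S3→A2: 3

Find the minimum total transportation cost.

770

An optimal shipping plan:
  S1–A1: 45 batches
  S1–A2: 35 batches
  S2–A1: 25 batches
  S3–A1: 30 batches
Total cost = 770.
(Supply check: S1 ships 80; S2 ships 25; S3 ships 30.)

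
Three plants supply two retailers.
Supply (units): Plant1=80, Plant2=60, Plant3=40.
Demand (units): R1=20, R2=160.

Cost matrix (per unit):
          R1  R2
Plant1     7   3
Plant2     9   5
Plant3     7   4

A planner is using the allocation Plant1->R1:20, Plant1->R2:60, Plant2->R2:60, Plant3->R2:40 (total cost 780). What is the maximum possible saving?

20

Current plan cost = 20·7 + 60·3 + 60·5 + 40·4 = 780.
Optimal plan:
  Plant1→R2: 80 × 3 = 240
  Plant2→R2: 60 × 5 = 300
  Plant3→R1: 20 × 7 = 140
  Plant3→R2: 20 × 4 = 80
Optimal cost = 760.
Saving = 780 − 760 = 20.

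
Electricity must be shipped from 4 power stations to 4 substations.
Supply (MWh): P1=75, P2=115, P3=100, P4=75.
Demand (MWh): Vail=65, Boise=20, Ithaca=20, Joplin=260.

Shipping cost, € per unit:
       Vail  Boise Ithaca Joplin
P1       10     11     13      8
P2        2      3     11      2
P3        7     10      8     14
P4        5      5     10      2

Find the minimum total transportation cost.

Optimal allocation:
  P1→Joplin: 75 MWh
  P2→Boise: 5 MWh
  P2→Joplin: 110 MWh
  P3→Vail: 65 MWh
  P3→Boise: 15 MWh
  P3→Ithaca: 20 MWh
  P4→Joplin: 75 MWh
Total cost = €1750.

1750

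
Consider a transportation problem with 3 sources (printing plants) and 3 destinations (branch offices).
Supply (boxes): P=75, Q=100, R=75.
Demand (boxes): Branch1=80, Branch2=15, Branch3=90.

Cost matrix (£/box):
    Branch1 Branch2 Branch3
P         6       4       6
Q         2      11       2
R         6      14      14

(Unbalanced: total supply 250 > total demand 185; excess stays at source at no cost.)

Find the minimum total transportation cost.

A cheapest plan:
  P–Branch2: 15 × £4 = £60
  Q–Branch1: 10 × £2 = £20
  Q–Branch3: 90 × £2 = £180
  R–Branch1: 70 × £6 = £420
Total = 60 + 20 + 180 + 420 = £680.

680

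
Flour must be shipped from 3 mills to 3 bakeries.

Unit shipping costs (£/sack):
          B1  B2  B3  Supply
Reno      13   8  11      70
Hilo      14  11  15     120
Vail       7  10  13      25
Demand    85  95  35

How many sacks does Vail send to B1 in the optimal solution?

25

Optimal shipments:
  Reno–B2: 35 × £8 = £280
  Reno–B3: 35 × £11 = £385
  Hilo–B1: 60 × £14 = £840
  Hilo–B2: 60 × £11 = £660
  Vail–B1: 25 × £7 = £175
Total cost = £2340.
So Vail→B1 carries 25 sacks.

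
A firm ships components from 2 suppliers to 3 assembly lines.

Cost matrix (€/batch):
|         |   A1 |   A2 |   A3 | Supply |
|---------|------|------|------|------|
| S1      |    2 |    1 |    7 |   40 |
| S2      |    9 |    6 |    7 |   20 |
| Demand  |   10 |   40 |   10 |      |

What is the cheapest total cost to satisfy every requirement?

180

Optimal allocation:
  S1→A1: 10 × €2 = €20
  S1→A2: 30 × €1 = €30
  S2→A2: 10 × €6 = €60
  S2→A3: 10 × €7 = €70
Total = 20 + 30 + 60 + 70 = €180.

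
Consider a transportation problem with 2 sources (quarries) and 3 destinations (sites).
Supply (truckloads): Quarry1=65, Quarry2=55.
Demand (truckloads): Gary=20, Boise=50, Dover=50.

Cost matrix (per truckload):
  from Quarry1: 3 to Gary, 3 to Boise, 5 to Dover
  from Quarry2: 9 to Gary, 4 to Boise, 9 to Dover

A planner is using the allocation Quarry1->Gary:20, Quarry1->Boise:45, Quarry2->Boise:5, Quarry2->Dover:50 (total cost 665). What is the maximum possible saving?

135

Current plan cost = 20·3 + 45·3 + 5·4 + 50·9 = 665.
Optimal plan:
  Quarry1→Gary: 20 × 3 = 60
  Quarry1→Dover: 45 × 5 = 225
  Quarry2→Boise: 50 × 4 = 200
  Quarry2→Dover: 5 × 9 = 45
Optimal cost = 530.
Saving = 665 − 530 = 135.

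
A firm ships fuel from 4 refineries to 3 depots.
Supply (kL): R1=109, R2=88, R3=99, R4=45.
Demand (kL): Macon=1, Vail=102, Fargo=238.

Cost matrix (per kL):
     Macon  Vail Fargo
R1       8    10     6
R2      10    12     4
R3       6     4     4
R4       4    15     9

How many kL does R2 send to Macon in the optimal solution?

0

Optimal shipments:
  R1 to Vail: 3 × 10 = 30
  R1 to Fargo: 106 × 6 = 636
  R2 to Fargo: 88 × 4 = 352
  R3 to Vail: 99 × 4 = 396
  R4 to Macon: 1 × 4 = 4
  R4 to Fargo: 44 × 9 = 396
Total cost = 1814.
The route R2→Macon is not used.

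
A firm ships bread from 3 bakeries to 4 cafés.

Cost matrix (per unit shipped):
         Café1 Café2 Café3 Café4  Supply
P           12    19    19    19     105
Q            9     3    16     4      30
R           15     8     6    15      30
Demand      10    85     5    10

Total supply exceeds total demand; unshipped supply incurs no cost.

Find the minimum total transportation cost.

One minimum-cost allocation:
  P to Café1: 10 × 12 = 120
  P to Café2: 30 × 19 = 570
  P to Café4: 10 × 19 = 190
  Q to Café2: 30 × 3 = 90
  R to Café2: 25 × 8 = 200
  R to Café3: 5 × 6 = 30
Total = 120 + 570 + 190 + 90 + 200 + 30 = 1200.

1200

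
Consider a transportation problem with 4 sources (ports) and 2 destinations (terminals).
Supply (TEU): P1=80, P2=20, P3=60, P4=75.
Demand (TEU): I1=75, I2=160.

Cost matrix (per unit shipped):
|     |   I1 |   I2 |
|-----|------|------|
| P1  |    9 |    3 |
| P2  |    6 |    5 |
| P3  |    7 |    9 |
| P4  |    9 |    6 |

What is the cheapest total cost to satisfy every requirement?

1225

One minimum-cost allocation:
  P1→I2: 80 × 3 = 240
  P2→I1: 15 × 6 = 90
  P2→I2: 5 × 5 = 25
  P3→I1: 60 × 7 = 420
  P4→I2: 75 × 6 = 450
Total = 240 + 90 + 25 + 420 + 450 = 1225.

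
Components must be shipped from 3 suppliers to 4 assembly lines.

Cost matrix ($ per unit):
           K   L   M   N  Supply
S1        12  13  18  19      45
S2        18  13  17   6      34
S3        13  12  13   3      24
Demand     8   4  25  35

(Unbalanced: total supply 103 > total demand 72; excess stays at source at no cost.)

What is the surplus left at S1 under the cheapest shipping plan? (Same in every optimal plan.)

31

An optimal plan:
  S1–K: 8 × $12 = $96
  S1–L: 4 × $13 = $52
  S1–M: 2 × $18 = $36
  S2–N: 34 × $6 = $204
  S3–M: 23 × $13 = $299
  S3–N: 1 × $3 = $3
Total cost = $690.
S1 ships 14 of its 45, leaving 31.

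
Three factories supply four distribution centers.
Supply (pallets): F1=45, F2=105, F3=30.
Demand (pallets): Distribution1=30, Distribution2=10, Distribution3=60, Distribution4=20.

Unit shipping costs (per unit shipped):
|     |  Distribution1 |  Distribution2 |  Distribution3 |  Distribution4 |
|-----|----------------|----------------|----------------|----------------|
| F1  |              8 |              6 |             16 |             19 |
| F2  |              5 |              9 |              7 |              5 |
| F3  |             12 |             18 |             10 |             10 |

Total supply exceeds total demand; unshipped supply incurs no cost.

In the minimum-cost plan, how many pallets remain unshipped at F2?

An optimal plan:
  F1–Distribution2: 10 × 6 = 60
  F2–Distribution1: 30 × 5 = 150
  F2–Distribution3: 55 × 7 = 385
  F2–Distribution4: 20 × 5 = 100
  F3–Distribution3: 5 × 10 = 50
Total cost = 745.
F2 ships 105 of its 105, leaving 0.

0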